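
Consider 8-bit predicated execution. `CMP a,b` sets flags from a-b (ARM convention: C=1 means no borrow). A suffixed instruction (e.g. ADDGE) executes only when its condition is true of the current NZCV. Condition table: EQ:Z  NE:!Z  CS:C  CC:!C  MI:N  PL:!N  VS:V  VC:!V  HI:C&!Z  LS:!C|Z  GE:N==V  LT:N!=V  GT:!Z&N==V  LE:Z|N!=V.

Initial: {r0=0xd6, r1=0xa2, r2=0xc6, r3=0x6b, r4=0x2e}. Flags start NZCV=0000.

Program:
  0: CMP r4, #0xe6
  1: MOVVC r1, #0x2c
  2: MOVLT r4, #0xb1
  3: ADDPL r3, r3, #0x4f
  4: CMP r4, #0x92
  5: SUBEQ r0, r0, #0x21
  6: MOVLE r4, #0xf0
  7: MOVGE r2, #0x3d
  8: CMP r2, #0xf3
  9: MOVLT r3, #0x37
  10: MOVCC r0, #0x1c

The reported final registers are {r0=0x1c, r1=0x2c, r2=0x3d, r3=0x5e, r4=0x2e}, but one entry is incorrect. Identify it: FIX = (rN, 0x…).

[0] flags=0000 → (cmp)
[1] flags=0000 VC?T → r1=0x2c
[2] flags=0000 LT?F → skip
[3] flags=0000 PL?T → r3=0xba
[4] flags=1001 → (cmp)
[5] flags=1001 EQ?F → skip
[6] flags=1001 LE?F → skip
[7] flags=1001 GE?T → r2=0x3d
[8] flags=0000 → (cmp)
[9] flags=0000 LT?F → skip
[10] flags=0000 CC?T → r0=0x1c

FIX = (r3, 0xba)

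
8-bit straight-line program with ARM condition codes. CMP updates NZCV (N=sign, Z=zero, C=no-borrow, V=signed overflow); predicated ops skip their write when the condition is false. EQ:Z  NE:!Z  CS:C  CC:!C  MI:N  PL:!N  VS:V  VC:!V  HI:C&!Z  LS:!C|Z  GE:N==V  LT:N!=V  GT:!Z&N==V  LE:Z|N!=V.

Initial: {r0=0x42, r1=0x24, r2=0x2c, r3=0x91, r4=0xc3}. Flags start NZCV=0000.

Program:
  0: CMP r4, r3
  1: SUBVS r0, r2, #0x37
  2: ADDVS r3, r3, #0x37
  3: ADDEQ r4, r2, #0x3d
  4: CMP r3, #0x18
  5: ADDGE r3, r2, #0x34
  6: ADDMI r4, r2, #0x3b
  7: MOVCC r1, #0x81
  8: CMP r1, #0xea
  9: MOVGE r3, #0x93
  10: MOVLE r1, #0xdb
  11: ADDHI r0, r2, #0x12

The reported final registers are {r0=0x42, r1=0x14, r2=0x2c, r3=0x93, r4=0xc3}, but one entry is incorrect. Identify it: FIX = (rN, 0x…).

FIX = (r1, 0x24)

[0] flags=0010 → (cmp)
[1] flags=0010 VS?F → skip
[2] flags=0010 VS?F → skip
[3] flags=0010 EQ?F → skip
[4] flags=0011 → (cmp)
[5] flags=0011 GE?F → skip
[6] flags=0011 MI?F → skip
[7] flags=0011 CC?F → skip
[8] flags=0000 → (cmp)
[9] flags=0000 GE?T → r3=0x93
[10] flags=0000 LE?F → skip
[11] flags=0000 HI?F → skip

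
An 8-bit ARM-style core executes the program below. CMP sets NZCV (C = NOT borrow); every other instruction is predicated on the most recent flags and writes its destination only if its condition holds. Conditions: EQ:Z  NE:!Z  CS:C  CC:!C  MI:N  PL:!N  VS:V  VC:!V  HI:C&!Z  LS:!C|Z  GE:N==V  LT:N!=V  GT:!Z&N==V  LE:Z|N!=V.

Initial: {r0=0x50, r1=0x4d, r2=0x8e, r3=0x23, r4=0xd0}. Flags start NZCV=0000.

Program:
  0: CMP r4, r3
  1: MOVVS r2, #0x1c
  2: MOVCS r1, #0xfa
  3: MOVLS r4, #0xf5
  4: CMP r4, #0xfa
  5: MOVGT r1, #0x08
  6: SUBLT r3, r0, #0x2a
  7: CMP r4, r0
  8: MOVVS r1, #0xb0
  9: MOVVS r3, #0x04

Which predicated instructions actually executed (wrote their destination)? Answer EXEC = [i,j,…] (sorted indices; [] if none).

0: ✓ CMP  NZCV=1010
1: · MOVVS
2: ✓ MOVCS  r1←0xfa
3: · MOVLS
4: ✓ CMP  NZCV=1000
5: · MOVGT
6: ✓ SUBLT  r3←0x26
7: ✓ CMP  NZCV=1010
8: · MOVVS
9: · MOVVS

EXEC = [2,6]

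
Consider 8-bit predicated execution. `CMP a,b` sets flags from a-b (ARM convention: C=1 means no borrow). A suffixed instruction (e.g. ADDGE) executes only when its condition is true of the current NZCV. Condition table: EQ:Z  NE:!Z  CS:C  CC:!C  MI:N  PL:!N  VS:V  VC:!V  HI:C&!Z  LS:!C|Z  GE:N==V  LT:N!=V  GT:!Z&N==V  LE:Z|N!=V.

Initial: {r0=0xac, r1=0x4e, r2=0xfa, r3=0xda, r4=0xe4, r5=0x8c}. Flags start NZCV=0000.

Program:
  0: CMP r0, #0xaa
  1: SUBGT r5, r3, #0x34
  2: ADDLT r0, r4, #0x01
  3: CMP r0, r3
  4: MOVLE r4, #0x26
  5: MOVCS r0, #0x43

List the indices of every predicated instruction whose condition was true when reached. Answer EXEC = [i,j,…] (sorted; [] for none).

[0] flags=0010 → (cmp)
[1] flags=0010 GT?T → r5=0xa6
[2] flags=0010 LT?F → skip
[3] flags=1000 → (cmp)
[4] flags=1000 LE?T → r4=0x26
[5] flags=1000 CS?F → skip

EXEC = [1,4]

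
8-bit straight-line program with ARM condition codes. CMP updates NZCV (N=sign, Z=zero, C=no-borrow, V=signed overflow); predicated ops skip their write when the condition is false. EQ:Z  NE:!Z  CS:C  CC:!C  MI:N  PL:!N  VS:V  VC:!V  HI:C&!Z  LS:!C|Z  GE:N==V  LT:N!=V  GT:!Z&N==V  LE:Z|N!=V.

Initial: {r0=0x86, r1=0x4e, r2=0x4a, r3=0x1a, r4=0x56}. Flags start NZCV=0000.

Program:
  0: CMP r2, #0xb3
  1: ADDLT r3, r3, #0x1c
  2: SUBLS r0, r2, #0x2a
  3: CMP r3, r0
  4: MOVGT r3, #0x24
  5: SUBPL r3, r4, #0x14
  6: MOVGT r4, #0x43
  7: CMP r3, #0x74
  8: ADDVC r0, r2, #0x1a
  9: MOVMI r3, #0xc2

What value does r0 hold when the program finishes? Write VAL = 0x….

0: ✓ CMP  NZCV=1001
1: · ADDLT
2: ✓ SUBLS  r0←0x20
3: ✓ CMP  NZCV=1000
4: · MOVGT
5: · SUBPL
6: · MOVGT
7: ✓ CMP  NZCV=1000
8: ✓ ADDVC  r0←0x64
9: ✓ MOVMI  r3←0xc2

VAL = 0x64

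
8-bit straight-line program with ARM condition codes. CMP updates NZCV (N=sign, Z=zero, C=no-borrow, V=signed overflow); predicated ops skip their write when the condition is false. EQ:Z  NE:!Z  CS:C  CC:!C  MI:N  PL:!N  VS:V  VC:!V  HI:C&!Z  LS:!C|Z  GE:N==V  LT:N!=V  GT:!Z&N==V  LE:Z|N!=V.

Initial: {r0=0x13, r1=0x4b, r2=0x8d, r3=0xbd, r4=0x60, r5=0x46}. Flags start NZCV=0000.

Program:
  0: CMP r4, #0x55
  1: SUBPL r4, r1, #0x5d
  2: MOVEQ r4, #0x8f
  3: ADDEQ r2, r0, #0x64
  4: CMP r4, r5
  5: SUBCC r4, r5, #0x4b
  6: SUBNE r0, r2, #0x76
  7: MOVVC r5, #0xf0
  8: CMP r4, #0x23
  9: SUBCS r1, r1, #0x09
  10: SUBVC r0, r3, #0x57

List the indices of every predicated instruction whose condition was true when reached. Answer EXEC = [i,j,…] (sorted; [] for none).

[0] flags=0010 → (cmp)
[1] flags=0010 PL?T → r4=0xee
[2] flags=0010 EQ?F → skip
[3] flags=0010 EQ?F → skip
[4] flags=1010 → (cmp)
[5] flags=1010 CC?F → skip
[6] flags=1010 NE?T → r0=0x17
[7] flags=1010 VC?T → r5=0xf0
[8] flags=1010 → (cmp)
[9] flags=1010 CS?T → r1=0x42
[10] flags=1010 VC?T → r0=0x66

EXEC = [1,6,7,9,10]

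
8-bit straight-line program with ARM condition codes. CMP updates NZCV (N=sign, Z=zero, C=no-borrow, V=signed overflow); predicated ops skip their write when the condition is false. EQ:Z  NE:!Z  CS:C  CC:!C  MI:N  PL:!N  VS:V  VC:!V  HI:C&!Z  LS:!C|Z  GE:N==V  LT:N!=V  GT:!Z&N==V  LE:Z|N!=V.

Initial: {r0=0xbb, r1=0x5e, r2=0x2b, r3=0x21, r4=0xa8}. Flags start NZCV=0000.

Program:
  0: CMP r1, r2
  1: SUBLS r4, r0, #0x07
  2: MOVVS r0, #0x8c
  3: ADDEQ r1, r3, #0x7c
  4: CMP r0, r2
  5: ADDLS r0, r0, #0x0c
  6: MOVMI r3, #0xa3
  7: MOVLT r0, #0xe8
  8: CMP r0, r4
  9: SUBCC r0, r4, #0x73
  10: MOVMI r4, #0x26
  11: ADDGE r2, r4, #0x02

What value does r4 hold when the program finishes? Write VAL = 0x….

0: ✓ CMP  NZCV=0010
1: · SUBLS
2: · MOVVS
3: · ADDEQ
4: ✓ CMP  NZCV=1010
5: · ADDLS
6: ✓ MOVMI  r3←0xa3
7: ✓ MOVLT  r0←0xe8
8: ✓ CMP  NZCV=0010
9: · SUBCC
10: · MOVMI
11: ✓ ADDGE  r2←0xaa

VAL = 0xa8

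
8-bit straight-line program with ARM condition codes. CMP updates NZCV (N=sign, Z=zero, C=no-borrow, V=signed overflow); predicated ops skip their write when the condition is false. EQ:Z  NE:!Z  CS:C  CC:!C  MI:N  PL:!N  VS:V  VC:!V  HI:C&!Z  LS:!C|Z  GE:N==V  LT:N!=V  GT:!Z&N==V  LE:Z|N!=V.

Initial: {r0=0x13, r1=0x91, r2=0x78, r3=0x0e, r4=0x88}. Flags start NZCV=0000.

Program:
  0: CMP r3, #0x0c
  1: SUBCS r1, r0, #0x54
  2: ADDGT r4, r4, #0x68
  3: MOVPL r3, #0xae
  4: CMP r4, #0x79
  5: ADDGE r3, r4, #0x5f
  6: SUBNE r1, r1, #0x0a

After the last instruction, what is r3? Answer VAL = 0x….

[0] flags=0010 → (cmp)
[1] flags=0010 CS?T → r1=0xbf
[2] flags=0010 GT?T → r4=0xf0
[3] flags=0010 PL?T → r3=0xae
[4] flags=0011 → (cmp)
[5] flags=0011 GE?F → skip
[6] flags=0011 NE?T → r1=0xb5

VAL = 0xae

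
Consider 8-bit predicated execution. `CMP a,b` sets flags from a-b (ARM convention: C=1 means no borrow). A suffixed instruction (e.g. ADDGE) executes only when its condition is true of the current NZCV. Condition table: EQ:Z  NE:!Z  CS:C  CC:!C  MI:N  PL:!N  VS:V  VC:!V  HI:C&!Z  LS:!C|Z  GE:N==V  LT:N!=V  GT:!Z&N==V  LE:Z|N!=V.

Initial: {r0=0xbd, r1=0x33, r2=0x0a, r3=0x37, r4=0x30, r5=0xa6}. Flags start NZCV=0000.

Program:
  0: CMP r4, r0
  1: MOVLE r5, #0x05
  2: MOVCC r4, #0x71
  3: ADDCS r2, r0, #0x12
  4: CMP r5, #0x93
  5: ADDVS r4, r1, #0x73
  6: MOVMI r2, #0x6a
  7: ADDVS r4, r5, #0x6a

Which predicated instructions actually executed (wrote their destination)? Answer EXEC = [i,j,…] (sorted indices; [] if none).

EXEC = [2]

0: ✓ CMP  NZCV=0000
1: · MOVLE
2: ✓ MOVCC  r4←0x71
3: · ADDCS
4: ✓ CMP  NZCV=0010
5: · ADDVS
6: · MOVMI
7: · ADDVS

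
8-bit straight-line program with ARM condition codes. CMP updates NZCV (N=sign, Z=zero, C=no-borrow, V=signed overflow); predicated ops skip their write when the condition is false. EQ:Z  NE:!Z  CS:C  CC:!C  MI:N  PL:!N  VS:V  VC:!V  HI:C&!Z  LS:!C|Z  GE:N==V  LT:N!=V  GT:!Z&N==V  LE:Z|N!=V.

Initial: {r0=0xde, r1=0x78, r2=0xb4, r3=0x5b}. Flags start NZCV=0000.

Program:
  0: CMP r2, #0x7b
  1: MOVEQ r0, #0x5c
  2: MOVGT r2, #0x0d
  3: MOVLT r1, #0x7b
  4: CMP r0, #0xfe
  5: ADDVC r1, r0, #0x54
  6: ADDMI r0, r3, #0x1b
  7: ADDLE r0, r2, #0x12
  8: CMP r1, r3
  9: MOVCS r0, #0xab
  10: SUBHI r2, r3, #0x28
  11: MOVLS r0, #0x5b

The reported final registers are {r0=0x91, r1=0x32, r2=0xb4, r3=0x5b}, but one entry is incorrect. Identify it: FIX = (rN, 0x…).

FIX = (r0, 0x5b)

0: ✓ CMP  NZCV=0011
1: · MOVEQ
2: · MOVGT
3: ✓ MOVLT  r1←0x7b
4: ✓ CMP  NZCV=1000
5: ✓ ADDVC  r1←0x32
6: ✓ ADDMI  r0←0x76
7: ✓ ADDLE  r0←0xc6
8: ✓ CMP  NZCV=1000
9: · MOVCS
10: · SUBHI
11: ✓ MOVLS  r0←0x5b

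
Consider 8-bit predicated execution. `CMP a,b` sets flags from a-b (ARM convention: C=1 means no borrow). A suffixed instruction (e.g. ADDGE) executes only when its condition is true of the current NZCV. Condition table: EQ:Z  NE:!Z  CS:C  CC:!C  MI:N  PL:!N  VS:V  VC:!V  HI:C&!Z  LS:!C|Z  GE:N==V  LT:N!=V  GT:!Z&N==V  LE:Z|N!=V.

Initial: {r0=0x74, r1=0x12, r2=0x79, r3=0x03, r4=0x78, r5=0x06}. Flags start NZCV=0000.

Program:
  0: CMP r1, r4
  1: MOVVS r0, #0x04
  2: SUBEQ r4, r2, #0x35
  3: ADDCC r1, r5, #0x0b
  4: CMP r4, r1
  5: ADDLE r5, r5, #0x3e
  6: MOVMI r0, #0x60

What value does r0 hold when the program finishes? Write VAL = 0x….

0: ✓ CMP  NZCV=1000
1: · MOVVS
2: · SUBEQ
3: ✓ ADDCC  r1←0x11
4: ✓ CMP  NZCV=0010
5: · ADDLE
6: · MOVMI

VAL = 0x74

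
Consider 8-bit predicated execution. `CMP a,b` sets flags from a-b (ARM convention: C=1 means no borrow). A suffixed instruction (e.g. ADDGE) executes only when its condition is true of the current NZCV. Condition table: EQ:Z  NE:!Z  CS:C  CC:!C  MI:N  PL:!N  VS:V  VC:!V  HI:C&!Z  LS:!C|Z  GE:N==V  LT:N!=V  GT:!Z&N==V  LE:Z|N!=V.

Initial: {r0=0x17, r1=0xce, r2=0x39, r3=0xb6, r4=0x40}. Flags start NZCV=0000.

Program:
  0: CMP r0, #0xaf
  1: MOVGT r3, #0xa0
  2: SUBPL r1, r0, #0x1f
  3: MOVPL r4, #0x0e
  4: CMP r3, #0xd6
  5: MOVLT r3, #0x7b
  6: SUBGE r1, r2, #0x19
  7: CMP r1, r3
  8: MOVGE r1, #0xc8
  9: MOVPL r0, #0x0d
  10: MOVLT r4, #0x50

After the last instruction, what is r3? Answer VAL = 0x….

VAL = 0x7b

[0] flags=0000 → (cmp)
[1] flags=0000 GT?T → r3=0xa0
[2] flags=0000 PL?T → r1=0xf8
[3] flags=0000 PL?T → r4=0x0e
[4] flags=1000 → (cmp)
[5] flags=1000 LT?T → r3=0x7b
[6] flags=1000 GE?F → skip
[7] flags=0011 → (cmp)
[8] flags=0011 GE?F → skip
[9] flags=0011 PL?T → r0=0x0d
[10] flags=0011 LT?T → r4=0x50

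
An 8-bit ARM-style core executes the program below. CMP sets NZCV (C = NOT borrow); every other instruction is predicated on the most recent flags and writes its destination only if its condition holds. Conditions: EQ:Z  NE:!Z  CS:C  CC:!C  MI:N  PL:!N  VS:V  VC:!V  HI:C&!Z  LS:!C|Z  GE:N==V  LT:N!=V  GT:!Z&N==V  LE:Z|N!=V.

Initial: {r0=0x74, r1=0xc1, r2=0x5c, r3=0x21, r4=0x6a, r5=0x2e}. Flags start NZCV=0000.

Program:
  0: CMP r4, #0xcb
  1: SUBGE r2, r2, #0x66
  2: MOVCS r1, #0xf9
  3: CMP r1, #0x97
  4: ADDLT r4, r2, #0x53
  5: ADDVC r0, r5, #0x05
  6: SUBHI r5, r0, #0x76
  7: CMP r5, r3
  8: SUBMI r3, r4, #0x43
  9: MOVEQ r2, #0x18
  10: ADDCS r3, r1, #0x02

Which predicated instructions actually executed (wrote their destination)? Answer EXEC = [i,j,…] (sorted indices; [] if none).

0: ✓ CMP  NZCV=1001
1: ✓ SUBGE  r2←0xf6
2: · MOVCS
3: ✓ CMP  NZCV=0010
4: · ADDLT
5: ✓ ADDVC  r0←0x33
6: ✓ SUBHI  r5←0xbd
7: ✓ CMP  NZCV=1010
8: ✓ SUBMI  r3←0x27
9: · MOVEQ
10: ✓ ADDCS  r3←0xc3

EXEC = [1,5,6,8,10]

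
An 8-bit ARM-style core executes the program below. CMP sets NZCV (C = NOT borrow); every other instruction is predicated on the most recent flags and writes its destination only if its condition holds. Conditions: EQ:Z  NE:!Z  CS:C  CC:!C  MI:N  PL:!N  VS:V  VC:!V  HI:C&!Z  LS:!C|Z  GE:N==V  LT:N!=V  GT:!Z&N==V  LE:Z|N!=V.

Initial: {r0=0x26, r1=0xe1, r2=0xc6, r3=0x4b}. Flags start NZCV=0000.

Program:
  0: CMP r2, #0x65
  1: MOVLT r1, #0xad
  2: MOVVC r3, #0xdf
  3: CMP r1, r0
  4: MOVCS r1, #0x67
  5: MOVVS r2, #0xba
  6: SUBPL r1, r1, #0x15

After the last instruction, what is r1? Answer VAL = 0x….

0: ✓ CMP  NZCV=0011
1: ✓ MOVLT  r1←0xad
2: · MOVVC
3: ✓ CMP  NZCV=1010
4: ✓ MOVCS  r1←0x67
5: · MOVVS
6: · SUBPL

VAL = 0x67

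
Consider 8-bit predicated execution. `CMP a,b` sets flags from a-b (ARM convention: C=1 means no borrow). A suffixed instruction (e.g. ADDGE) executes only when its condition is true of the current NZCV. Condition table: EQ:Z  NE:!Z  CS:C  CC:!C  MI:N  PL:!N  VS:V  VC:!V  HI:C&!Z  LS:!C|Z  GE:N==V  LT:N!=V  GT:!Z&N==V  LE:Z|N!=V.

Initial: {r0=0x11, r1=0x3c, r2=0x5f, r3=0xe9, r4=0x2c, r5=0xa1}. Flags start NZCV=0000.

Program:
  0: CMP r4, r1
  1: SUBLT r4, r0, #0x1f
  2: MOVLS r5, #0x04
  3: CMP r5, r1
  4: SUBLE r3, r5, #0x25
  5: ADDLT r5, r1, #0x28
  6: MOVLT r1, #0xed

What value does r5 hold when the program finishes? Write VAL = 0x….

0: ✓ CMP  NZCV=1000
1: ✓ SUBLT  r4←0xf2
2: ✓ MOVLS  r5←0x04
3: ✓ CMP  NZCV=1000
4: ✓ SUBLE  r3←0xdf
5: ✓ ADDLT  r5←0x64
6: ✓ MOVLT  r1←0xed

VAL = 0x64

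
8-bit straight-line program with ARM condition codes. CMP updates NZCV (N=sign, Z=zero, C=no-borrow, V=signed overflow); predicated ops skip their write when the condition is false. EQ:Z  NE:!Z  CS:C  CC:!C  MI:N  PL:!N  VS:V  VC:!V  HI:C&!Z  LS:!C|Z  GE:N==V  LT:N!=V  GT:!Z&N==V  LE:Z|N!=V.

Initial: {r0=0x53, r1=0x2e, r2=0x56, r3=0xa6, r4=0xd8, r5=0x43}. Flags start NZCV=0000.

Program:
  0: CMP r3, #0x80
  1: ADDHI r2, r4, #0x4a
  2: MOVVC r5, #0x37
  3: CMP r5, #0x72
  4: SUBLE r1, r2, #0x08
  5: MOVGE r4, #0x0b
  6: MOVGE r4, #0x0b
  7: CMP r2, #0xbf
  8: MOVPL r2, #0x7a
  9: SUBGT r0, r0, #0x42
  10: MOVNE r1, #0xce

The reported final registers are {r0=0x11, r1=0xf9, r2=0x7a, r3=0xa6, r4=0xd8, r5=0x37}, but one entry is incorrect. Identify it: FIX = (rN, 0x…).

FIX = (r1, 0xce)

0: ✓ CMP  NZCV=0010
1: ✓ ADDHI  r2←0x22
2: ✓ MOVVC  r5←0x37
3: ✓ CMP  NZCV=1000
4: ✓ SUBLE  r1←0x1a
5: · MOVGE
6: · MOVGE
7: ✓ CMP  NZCV=0000
8: ✓ MOVPL  r2←0x7a
9: ✓ SUBGT  r0←0x11
10: ✓ MOVNE  r1←0xce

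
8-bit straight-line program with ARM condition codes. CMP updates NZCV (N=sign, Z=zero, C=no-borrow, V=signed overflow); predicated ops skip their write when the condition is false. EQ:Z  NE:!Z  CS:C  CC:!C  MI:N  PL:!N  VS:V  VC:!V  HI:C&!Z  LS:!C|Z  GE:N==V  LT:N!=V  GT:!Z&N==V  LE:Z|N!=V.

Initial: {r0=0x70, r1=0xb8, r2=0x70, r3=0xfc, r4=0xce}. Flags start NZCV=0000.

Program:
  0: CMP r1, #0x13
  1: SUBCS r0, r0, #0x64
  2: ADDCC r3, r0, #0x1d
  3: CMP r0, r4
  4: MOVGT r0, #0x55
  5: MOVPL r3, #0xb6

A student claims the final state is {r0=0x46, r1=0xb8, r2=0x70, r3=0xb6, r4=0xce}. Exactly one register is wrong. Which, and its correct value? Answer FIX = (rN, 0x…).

FIX = (r0, 0x55)

[0] flags=1010 → (cmp)
[1] flags=1010 CS?T → r0=0x0c
[2] flags=1010 CC?F → skip
[3] flags=0000 → (cmp)
[4] flags=0000 GT?T → r0=0x55
[5] flags=0000 PL?T → r3=0xb6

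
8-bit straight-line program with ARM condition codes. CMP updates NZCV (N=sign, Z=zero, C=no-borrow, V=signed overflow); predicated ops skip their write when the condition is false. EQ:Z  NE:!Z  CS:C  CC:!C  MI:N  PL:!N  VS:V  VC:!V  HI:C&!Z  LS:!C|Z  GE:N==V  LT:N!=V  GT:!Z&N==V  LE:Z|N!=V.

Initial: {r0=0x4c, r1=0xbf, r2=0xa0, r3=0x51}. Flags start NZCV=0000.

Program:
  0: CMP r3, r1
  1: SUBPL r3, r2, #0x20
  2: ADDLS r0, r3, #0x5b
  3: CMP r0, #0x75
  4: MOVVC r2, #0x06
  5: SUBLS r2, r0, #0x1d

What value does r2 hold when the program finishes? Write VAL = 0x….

VAL = 0xa0

0: ✓ CMP  NZCV=1001
1: · SUBPL
2: ✓ ADDLS  r0←0xac
3: ✓ CMP  NZCV=0011
4: · MOVVC
5: · SUBLS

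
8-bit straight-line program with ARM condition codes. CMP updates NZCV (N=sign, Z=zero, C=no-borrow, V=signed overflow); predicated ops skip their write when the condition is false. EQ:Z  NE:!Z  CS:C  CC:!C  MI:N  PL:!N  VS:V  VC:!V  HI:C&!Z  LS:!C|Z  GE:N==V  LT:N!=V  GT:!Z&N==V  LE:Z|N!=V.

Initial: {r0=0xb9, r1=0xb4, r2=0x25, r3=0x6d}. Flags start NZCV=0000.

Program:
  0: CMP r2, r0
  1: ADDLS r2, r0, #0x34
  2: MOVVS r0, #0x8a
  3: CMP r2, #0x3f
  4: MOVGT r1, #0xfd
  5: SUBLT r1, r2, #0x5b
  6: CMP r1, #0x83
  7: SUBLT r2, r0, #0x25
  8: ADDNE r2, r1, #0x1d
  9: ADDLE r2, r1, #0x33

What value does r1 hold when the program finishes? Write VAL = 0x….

[0] flags=0000 → (cmp)
[1] flags=0000 LS?T → r2=0xed
[2] flags=0000 VS?F → skip
[3] flags=1010 → (cmp)
[4] flags=1010 GT?F → skip
[5] flags=1010 LT?T → r1=0x92
[6] flags=0010 → (cmp)
[7] flags=0010 LT?F → skip
[8] flags=0010 NE?T → r2=0xaf
[9] flags=0010 LE?F → skip

VAL = 0x92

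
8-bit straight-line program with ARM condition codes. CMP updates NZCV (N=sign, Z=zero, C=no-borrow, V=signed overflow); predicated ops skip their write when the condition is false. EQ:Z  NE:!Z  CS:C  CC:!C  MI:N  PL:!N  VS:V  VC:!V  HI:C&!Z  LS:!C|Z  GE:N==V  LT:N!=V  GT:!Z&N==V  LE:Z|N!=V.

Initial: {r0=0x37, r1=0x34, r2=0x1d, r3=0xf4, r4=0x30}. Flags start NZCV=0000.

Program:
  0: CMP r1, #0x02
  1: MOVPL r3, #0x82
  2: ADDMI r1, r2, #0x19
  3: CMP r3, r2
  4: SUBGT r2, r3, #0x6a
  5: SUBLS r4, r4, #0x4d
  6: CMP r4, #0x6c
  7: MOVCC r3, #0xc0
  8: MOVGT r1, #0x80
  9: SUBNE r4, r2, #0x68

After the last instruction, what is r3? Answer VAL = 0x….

[0] flags=0010 → (cmp)
[1] flags=0010 PL?T → r3=0x82
[2] flags=0010 MI?F → skip
[3] flags=0011 → (cmp)
[4] flags=0011 GT?F → skip
[5] flags=0011 LS?F → skip
[6] flags=1000 → (cmp)
[7] flags=1000 CC?T → r3=0xc0
[8] flags=1000 GT?F → skip
[9] flags=1000 NE?T → r4=0xb5

VAL = 0xc0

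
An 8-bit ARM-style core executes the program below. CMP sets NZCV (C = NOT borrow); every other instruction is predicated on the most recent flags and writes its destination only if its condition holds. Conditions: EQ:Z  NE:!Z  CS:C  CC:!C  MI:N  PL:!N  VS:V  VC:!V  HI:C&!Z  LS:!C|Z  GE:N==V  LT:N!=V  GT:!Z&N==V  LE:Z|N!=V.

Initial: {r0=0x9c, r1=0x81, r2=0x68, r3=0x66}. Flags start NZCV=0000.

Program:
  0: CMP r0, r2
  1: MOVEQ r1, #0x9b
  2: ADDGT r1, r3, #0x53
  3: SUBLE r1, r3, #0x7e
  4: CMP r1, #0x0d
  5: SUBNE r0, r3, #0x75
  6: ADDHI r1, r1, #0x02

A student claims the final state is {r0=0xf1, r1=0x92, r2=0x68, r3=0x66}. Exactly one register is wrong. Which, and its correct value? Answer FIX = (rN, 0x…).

0: ✓ CMP  NZCV=0011
1: · MOVEQ
2: · ADDGT
3: ✓ SUBLE  r1←0xe8
4: ✓ CMP  NZCV=1010
5: ✓ SUBNE  r0←0xf1
6: ✓ ADDHI  r1←0xea

FIX = (r1, 0xea)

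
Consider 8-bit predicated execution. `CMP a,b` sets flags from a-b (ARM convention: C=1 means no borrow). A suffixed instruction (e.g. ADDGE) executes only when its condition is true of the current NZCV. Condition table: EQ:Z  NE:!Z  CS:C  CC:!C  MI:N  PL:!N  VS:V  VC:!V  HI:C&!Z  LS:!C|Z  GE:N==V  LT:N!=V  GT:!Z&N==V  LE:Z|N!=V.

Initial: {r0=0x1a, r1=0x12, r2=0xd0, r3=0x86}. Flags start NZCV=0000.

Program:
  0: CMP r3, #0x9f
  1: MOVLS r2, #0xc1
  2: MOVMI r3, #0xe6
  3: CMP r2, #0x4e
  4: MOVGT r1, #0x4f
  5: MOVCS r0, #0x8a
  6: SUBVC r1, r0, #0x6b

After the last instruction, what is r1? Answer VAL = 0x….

VAL = 0x12

0: ✓ CMP  NZCV=1000
1: ✓ MOVLS  r2←0xc1
2: ✓ MOVMI  r3←0xe6
3: ✓ CMP  NZCV=0011
4: · MOVGT
5: ✓ MOVCS  r0←0x8a
6: · SUBVC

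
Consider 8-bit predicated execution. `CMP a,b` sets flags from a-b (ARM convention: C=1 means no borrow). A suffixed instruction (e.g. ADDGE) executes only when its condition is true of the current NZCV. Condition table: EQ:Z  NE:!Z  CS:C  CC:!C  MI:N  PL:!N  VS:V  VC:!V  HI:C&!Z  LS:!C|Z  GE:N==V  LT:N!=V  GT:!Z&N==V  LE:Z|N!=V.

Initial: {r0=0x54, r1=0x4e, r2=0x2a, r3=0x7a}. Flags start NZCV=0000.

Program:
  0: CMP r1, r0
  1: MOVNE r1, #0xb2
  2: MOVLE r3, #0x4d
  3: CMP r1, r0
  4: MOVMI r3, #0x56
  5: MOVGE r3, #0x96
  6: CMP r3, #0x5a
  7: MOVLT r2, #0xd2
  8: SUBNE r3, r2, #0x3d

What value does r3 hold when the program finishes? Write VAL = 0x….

[0] flags=1000 → (cmp)
[1] flags=1000 NE?T → r1=0xb2
[2] flags=1000 LE?T → r3=0x4d
[3] flags=0011 → (cmp)
[4] flags=0011 MI?F → skip
[5] flags=0011 GE?F → skip
[6] flags=1000 → (cmp)
[7] flags=1000 LT?T → r2=0xd2
[8] flags=1000 NE?T → r3=0x95

VAL = 0x95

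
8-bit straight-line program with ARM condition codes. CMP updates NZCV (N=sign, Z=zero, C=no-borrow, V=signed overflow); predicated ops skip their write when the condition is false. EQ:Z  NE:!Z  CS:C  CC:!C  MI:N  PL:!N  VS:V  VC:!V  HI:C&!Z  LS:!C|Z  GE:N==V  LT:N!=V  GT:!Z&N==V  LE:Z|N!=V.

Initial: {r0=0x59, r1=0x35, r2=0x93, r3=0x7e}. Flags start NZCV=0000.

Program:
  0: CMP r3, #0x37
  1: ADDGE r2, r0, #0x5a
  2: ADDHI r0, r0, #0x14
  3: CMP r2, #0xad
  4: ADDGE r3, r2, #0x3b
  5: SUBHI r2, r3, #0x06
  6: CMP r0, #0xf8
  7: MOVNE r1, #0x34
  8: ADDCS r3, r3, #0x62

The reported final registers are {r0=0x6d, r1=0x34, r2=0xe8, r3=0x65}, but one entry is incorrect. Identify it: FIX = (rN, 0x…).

FIX = (r3, 0xee)

[0] flags=0010 → (cmp)
[1] flags=0010 GE?T → r2=0xb3
[2] flags=0010 HI?T → r0=0x6d
[3] flags=0010 → (cmp)
[4] flags=0010 GE?T → r3=0xee
[5] flags=0010 HI?T → r2=0xe8
[6] flags=0000 → (cmp)
[7] flags=0000 NE?T → r1=0x34
[8] flags=0000 CS?F → skip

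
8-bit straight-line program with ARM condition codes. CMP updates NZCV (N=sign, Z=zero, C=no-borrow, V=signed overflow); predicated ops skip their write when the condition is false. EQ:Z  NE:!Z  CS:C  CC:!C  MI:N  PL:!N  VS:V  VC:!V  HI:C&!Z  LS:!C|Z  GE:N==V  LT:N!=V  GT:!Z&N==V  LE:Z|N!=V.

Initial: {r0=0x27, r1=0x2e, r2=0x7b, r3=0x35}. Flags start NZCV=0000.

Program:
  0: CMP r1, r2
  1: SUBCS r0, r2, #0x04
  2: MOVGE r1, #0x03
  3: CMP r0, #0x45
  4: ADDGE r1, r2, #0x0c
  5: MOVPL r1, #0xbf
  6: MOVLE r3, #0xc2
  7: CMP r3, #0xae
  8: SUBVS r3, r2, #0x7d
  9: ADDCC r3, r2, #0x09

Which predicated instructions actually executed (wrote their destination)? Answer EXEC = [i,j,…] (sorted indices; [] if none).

[0] flags=1000 → (cmp)
[1] flags=1000 CS?F → skip
[2] flags=1000 GE?F → skip
[3] flags=1000 → (cmp)
[4] flags=1000 GE?F → skip
[5] flags=1000 PL?F → skip
[6] flags=1000 LE?T → r3=0xc2
[7] flags=0010 → (cmp)
[8] flags=0010 VS?F → skip
[9] flags=0010 CC?F → skip

EXEC = [6]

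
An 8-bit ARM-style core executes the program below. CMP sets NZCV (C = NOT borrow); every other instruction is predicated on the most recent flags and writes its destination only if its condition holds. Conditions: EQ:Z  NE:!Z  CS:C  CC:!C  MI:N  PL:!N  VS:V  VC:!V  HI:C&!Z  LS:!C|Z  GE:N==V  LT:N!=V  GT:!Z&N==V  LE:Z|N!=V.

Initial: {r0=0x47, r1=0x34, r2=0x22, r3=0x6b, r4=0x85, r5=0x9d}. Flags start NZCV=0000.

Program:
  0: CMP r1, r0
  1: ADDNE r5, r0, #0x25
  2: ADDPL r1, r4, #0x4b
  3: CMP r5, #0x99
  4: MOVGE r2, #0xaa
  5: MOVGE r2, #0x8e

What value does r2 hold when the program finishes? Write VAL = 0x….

0: ✓ CMP  NZCV=1000
1: ✓ ADDNE  r5←0x6c
2: · ADDPL
3: ✓ CMP  NZCV=1001
4: ✓ MOVGE  r2←0xaa
5: ✓ MOVGE  r2←0x8e

VAL = 0x8e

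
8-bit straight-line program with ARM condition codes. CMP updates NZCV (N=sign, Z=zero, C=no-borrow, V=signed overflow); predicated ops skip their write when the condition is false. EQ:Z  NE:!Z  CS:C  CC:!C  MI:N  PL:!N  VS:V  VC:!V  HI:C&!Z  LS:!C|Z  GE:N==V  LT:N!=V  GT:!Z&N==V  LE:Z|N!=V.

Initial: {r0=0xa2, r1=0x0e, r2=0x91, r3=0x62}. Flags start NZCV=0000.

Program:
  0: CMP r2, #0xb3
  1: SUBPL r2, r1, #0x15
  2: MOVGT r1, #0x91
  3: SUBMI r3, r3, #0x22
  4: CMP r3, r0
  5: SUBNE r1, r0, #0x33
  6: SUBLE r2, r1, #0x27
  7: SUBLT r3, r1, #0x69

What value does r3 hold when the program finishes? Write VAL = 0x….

[0] flags=1000 → (cmp)
[1] flags=1000 PL?F → skip
[2] flags=1000 GT?F → skip
[3] flags=1000 MI?T → r3=0x40
[4] flags=1001 → (cmp)
[5] flags=1001 NE?T → r1=0x6f
[6] flags=1001 LE?F → skip
[7] flags=1001 LT?F → skip

VAL = 0x40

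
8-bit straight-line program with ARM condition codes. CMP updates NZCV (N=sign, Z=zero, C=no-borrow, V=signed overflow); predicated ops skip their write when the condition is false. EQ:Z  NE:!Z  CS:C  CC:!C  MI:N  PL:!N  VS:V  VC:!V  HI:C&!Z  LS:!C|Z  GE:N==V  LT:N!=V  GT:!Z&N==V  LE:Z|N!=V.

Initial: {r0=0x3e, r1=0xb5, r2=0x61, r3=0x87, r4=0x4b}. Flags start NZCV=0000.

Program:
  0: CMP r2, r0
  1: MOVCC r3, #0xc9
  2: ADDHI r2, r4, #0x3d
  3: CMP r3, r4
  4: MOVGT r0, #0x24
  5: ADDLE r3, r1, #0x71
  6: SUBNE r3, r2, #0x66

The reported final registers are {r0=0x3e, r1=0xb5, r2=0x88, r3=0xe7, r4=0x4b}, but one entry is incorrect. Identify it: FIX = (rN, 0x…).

0: ✓ CMP  NZCV=0010
1: · MOVCC
2: ✓ ADDHI  r2←0x88
3: ✓ CMP  NZCV=0011
4: · MOVGT
5: ✓ ADDLE  r3←0x26
6: ✓ SUBNE  r3←0x22

FIX = (r3, 0x22)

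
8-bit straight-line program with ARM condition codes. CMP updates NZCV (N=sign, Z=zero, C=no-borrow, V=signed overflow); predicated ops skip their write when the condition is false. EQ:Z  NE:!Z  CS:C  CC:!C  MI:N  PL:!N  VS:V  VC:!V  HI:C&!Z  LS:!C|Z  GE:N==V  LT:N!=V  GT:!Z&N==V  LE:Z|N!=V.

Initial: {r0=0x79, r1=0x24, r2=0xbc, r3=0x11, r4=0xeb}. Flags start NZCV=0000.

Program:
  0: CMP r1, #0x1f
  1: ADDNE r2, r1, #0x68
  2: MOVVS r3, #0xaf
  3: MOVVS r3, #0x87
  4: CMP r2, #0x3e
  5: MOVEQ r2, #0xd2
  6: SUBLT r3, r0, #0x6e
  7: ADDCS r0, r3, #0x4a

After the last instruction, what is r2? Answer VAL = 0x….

[0] flags=0010 → (cmp)
[1] flags=0010 NE?T → r2=0x8c
[2] flags=0010 VS?F → skip
[3] flags=0010 VS?F → skip
[4] flags=0011 → (cmp)
[5] flags=0011 EQ?F → skip
[6] flags=0011 LT?T → r3=0x0b
[7] flags=0011 CS?T → r0=0x55

VAL = 0x8c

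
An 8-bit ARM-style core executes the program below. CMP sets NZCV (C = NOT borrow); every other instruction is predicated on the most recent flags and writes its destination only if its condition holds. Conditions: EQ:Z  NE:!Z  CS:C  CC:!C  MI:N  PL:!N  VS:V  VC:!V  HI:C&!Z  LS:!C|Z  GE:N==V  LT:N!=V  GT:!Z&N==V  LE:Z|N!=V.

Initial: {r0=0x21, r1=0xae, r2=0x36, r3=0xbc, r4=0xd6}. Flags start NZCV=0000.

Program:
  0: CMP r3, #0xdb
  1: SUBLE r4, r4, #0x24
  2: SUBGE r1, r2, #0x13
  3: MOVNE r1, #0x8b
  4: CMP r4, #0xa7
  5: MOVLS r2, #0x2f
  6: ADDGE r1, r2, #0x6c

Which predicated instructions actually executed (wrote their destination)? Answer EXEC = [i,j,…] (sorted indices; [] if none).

0: ✓ CMP  NZCV=1000
1: ✓ SUBLE  r4←0xb2
2: · SUBGE
3: ✓ MOVNE  r1←0x8b
4: ✓ CMP  NZCV=0010
5: · MOVLS
6: ✓ ADDGE  r1←0xa2

EXEC = [1,3,6]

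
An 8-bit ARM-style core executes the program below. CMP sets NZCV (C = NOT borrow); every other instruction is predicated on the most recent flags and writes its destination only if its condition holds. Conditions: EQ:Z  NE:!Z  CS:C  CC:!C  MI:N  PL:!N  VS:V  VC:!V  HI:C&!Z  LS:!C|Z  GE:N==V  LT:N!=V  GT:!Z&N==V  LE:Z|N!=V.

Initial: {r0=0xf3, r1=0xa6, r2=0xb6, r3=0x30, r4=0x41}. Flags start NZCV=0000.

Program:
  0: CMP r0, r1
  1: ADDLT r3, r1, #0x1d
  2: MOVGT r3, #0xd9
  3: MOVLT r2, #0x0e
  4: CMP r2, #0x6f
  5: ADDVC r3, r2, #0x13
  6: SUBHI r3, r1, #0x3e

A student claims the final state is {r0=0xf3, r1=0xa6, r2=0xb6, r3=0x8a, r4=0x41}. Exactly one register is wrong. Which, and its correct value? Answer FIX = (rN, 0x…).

FIX = (r3, 0x68)

0: ✓ CMP  NZCV=0010
1: · ADDLT
2: ✓ MOVGT  r3←0xd9
3: · MOVLT
4: ✓ CMP  NZCV=0011
5: · ADDVC
6: ✓ SUBHI  r3←0x68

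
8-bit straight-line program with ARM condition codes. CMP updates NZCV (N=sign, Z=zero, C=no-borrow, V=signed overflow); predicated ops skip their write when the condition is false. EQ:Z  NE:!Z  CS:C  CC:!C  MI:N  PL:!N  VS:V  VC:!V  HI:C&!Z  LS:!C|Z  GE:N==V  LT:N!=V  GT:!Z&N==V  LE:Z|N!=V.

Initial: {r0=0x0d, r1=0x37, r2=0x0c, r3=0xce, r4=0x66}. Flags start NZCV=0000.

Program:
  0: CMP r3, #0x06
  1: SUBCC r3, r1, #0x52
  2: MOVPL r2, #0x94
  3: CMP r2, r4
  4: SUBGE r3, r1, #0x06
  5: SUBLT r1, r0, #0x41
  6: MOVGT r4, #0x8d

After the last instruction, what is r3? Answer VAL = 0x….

[0] flags=1010 → (cmp)
[1] flags=1010 CC?F → skip
[2] flags=1010 PL?F → skip
[3] flags=1000 → (cmp)
[4] flags=1000 GE?F → skip
[5] flags=1000 LT?T → r1=0xcc
[6] flags=1000 GT?F → skip

VAL = 0xce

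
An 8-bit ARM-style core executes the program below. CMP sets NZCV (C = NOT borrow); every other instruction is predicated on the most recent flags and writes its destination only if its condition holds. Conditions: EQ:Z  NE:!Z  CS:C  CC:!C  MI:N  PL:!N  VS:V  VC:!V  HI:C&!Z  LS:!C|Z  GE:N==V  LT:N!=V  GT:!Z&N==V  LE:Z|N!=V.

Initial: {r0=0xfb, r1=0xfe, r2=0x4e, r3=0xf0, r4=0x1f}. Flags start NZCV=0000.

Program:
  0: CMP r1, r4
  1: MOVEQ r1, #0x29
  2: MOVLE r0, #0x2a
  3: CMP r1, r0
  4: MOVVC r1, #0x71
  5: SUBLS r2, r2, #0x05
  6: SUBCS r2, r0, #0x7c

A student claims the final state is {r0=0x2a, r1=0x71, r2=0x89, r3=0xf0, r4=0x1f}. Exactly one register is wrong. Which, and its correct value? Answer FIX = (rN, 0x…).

[0] flags=1010 → (cmp)
[1] flags=1010 EQ?F → skip
[2] flags=1010 LE?T → r0=0x2a
[3] flags=1010 → (cmp)
[4] flags=1010 VC?T → r1=0x71
[5] flags=1010 LS?F → skip
[6] flags=1010 CS?T → r2=0xae

FIX = (r2, 0xae)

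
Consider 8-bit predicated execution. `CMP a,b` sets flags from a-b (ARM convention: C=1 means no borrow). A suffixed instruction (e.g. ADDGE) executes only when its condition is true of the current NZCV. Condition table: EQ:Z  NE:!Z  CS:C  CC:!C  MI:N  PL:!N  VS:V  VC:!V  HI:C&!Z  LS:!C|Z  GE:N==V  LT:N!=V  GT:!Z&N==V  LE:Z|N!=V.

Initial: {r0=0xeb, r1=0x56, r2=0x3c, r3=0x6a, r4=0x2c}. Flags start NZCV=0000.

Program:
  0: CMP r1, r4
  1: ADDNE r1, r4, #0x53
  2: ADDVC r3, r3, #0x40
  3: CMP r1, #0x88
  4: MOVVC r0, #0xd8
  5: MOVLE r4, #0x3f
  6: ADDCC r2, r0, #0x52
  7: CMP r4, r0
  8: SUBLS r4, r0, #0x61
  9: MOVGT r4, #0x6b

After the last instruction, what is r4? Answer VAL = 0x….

VAL = 0x6b

0: ✓ CMP  NZCV=0010
1: ✓ ADDNE  r1←0x7f
2: ✓ ADDVC  r3←0xaa
3: ✓ CMP  NZCV=1001
4: · MOVVC
5: · MOVLE
6: ✓ ADDCC  r2←0x3d
7: ✓ CMP  NZCV=0000
8: ✓ SUBLS  r4←0x8a
9: ✓ MOVGT  r4←0x6b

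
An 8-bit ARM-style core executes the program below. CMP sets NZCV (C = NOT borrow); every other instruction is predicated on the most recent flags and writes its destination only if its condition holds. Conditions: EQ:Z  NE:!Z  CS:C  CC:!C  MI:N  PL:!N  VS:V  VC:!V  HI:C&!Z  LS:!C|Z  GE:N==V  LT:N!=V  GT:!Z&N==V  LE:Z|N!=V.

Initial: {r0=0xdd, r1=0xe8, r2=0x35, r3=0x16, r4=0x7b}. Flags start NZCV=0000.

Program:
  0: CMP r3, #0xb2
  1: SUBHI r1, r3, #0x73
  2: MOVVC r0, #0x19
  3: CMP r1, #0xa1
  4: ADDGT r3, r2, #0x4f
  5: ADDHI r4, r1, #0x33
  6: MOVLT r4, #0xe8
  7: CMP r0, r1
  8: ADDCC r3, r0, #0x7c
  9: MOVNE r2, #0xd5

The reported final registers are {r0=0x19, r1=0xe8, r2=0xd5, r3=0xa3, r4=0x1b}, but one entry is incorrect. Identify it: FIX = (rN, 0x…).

0: ✓ CMP  NZCV=0000
1: · SUBHI
2: ✓ MOVVC  r0←0x19
3: ✓ CMP  NZCV=0010
4: ✓ ADDGT  r3←0x84
5: ✓ ADDHI  r4←0x1b
6: · MOVLT
7: ✓ CMP  NZCV=0000
8: ✓ ADDCC  r3←0x95
9: ✓ MOVNE  r2←0xd5

FIX = (r3, 0x95)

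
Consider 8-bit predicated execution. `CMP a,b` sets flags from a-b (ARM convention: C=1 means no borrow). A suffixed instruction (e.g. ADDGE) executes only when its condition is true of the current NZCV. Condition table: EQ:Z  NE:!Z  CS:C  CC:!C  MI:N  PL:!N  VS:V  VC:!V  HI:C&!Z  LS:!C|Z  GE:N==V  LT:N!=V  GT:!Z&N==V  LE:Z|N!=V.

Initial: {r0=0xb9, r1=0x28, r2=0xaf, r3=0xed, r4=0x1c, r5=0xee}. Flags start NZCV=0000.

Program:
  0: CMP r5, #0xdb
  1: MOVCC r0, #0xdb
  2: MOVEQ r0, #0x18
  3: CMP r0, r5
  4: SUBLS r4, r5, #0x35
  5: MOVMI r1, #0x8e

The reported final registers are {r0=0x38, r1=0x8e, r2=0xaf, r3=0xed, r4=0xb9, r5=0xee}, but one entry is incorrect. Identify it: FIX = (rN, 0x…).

FIX = (r0, 0xb9)

[0] flags=0010 → (cmp)
[1] flags=0010 CC?F → skip
[2] flags=0010 EQ?F → skip
[3] flags=1000 → (cmp)
[4] flags=1000 LS?T → r4=0xb9
[5] flags=1000 MI?T → r1=0x8e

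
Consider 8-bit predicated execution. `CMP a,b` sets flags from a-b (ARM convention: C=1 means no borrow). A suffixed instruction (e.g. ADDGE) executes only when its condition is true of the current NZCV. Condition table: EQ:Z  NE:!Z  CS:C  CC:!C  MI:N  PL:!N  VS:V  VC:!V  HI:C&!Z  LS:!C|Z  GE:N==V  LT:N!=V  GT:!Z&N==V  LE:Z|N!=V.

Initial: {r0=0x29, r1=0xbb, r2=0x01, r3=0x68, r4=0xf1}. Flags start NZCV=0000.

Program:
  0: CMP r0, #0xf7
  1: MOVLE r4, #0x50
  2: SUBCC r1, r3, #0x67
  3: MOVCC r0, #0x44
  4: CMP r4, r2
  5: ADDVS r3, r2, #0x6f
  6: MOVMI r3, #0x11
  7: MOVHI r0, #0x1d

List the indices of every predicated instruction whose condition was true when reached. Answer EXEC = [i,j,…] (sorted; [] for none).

[0] flags=0000 → (cmp)
[1] flags=0000 LE?F → skip
[2] flags=0000 CC?T → r1=0x01
[3] flags=0000 CC?T → r0=0x44
[4] flags=1010 → (cmp)
[5] flags=1010 VS?F → skip
[6] flags=1010 MI?T → r3=0x11
[7] flags=1010 HI?T → r0=0x1d

EXEC = [2,3,6,7]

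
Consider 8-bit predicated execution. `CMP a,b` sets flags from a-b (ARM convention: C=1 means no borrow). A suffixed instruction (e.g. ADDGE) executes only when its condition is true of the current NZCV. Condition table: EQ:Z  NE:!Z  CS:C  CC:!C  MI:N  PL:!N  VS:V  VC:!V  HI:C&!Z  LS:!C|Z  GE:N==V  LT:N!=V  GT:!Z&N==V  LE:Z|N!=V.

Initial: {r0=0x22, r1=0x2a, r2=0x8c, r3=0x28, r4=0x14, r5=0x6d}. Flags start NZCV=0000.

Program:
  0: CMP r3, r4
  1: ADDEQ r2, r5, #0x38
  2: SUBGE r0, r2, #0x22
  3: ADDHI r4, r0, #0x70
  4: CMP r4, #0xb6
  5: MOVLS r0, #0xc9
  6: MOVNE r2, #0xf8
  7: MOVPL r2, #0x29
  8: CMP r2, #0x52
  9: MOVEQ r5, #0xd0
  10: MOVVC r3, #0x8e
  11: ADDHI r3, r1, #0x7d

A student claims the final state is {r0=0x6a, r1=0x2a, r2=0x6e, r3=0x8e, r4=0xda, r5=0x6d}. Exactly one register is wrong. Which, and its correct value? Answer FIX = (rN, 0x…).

FIX = (r2, 0x29)

[0] flags=0010 → (cmp)
[1] flags=0010 EQ?F → skip
[2] flags=0010 GE?T → r0=0x6a
[3] flags=0010 HI?T → r4=0xda
[4] flags=0010 → (cmp)
[5] flags=0010 LS?F → skip
[6] flags=0010 NE?T → r2=0xf8
[7] flags=0010 PL?T → r2=0x29
[8] flags=1000 → (cmp)
[9] flags=1000 EQ?F → skip
[10] flags=1000 VC?T → r3=0x8e
[11] flags=1000 HI?F → skip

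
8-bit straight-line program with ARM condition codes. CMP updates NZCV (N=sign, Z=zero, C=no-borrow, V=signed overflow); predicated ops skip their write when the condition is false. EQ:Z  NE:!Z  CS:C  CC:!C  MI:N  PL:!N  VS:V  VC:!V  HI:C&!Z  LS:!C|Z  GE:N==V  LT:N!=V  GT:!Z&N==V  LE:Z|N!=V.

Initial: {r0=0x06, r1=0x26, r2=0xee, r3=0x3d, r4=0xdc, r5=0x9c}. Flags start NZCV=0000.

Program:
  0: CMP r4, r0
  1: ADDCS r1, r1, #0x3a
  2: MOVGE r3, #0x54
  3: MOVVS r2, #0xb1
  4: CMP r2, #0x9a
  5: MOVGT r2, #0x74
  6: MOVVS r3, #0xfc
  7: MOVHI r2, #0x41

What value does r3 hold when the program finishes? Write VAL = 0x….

VAL = 0x3d

0: ✓ CMP  NZCV=1010
1: ✓ ADDCS  r1←0x60
2: · MOVGE
3: · MOVVS
4: ✓ CMP  NZCV=0010
5: ✓ MOVGT  r2←0x74
6: · MOVVS
7: ✓ MOVHI  r2←0x41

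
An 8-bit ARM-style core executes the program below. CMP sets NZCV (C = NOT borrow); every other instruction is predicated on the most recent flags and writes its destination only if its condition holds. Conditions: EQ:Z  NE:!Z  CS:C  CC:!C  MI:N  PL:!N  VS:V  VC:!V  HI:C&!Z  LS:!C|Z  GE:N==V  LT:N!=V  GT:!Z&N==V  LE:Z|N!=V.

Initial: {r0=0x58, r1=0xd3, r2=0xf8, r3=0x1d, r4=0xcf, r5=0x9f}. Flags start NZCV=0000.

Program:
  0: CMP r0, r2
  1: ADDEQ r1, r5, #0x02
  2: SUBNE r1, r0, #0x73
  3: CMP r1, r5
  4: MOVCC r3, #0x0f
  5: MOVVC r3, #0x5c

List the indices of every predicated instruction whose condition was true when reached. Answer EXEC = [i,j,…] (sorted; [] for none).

0: ✓ CMP  NZCV=0000
1: · ADDEQ
2: ✓ SUBNE  r1←0xe5
3: ✓ CMP  NZCV=0010
4: · MOVCC
5: ✓ MOVVC  r3←0x5c

EXEC = [2,5]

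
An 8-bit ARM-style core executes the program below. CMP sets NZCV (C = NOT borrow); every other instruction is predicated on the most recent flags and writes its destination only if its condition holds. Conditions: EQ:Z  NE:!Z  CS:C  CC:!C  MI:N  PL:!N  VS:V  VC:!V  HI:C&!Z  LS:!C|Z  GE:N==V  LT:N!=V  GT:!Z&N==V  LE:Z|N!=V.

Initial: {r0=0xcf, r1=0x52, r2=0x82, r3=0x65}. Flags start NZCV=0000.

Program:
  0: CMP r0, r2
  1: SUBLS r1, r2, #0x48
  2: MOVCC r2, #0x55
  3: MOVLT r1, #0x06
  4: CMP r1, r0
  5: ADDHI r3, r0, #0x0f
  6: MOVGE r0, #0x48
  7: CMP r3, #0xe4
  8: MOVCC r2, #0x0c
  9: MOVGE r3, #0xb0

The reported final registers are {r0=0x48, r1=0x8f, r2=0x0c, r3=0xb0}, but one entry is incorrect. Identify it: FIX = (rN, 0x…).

0: ✓ CMP  NZCV=0010
1: · SUBLS
2: · MOVCC
3: · MOVLT
4: ✓ CMP  NZCV=1001
5: · ADDHI
6: ✓ MOVGE  r0←0x48
7: ✓ CMP  NZCV=1001
8: ✓ MOVCC  r2←0x0c
9: ✓ MOVGE  r3←0xb0

FIX = (r1, 0x52)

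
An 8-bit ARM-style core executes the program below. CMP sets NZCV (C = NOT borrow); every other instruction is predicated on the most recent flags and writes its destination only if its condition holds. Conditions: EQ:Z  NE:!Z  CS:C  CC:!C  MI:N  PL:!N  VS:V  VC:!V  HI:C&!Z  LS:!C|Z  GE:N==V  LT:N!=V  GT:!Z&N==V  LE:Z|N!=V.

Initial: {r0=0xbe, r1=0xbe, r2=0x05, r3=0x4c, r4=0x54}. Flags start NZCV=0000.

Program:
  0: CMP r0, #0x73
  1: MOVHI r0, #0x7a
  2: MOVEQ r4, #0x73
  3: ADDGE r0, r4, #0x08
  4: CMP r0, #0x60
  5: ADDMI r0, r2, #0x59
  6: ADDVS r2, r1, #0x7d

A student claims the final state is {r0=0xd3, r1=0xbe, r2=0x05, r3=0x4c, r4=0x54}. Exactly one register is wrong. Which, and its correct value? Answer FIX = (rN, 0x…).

FIX = (r0, 0x7a)

0: ✓ CMP  NZCV=0011
1: ✓ MOVHI  r0←0x7a
2: · MOVEQ
3: · ADDGE
4: ✓ CMP  NZCV=0010
5: · ADDMI
6: · ADDVS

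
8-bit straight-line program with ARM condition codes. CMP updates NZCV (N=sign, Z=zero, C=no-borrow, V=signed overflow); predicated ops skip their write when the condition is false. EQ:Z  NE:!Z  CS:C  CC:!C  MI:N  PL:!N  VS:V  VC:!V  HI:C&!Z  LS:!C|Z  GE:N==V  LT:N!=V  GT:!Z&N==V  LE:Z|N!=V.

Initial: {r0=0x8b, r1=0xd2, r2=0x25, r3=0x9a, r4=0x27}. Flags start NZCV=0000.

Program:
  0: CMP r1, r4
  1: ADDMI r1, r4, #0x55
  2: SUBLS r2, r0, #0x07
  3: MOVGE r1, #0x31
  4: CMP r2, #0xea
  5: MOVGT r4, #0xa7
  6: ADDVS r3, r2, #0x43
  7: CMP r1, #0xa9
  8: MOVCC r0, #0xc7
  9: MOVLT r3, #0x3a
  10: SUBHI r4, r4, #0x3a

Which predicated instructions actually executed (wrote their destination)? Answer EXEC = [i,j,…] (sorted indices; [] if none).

EXEC = [1,5,8]

0: ✓ CMP  NZCV=1010
1: ✓ ADDMI  r1←0x7c
2: · SUBLS
3: · MOVGE
4: ✓ CMP  NZCV=0000
5: ✓ MOVGT  r4←0xa7
6: · ADDVS
7: ✓ CMP  NZCV=1001
8: ✓ MOVCC  r0←0xc7
9: · MOVLT
10: · SUBHI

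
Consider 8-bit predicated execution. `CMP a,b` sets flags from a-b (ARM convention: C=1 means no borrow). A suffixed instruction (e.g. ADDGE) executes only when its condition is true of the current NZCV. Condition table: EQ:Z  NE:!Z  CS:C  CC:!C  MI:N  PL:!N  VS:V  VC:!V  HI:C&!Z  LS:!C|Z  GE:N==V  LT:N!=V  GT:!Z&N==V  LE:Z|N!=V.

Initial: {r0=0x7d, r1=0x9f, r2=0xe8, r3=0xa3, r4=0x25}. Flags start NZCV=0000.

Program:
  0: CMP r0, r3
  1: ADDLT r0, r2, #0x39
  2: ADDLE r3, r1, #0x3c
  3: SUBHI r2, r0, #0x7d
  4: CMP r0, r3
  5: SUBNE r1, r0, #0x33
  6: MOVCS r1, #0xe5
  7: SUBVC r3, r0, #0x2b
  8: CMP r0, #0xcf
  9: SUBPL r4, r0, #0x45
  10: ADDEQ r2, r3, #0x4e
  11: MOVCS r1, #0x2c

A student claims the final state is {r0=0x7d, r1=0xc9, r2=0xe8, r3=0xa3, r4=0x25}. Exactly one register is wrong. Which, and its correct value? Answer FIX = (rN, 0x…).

0: ✓ CMP  NZCV=1001
1: · ADDLT
2: · ADDLE
3: · SUBHI
4: ✓ CMP  NZCV=1001
5: ✓ SUBNE  r1←0x4a
6: · MOVCS
7: · SUBVC
8: ✓ CMP  NZCV=1001
9: · SUBPL
10: · ADDEQ
11: · MOVCS

FIX = (r1, 0x4a)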